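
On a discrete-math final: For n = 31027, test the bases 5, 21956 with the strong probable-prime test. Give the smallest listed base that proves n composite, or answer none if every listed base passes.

5

n − 1 = 31026 = 2^1 · 15513, so s = 1 and d = 15513.
Base 5: x_0 = 5^15513 mod 31027 = 6657. x_0 ∉ {1, 31026} and s = 1, so 5 is a Miller–Rabin witness and 31027 is composite.
Base 21956: x_0 = 21956^15513 mod 31027 = 18545. x_0 ∉ {1, 31026} and s = 1, so 21956 is a Miller–Rabin witness and 31027 is composite.
The smallest witness among the given bases is 5.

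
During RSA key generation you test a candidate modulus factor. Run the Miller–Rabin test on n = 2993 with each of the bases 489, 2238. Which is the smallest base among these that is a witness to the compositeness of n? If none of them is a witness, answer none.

2238

n − 1 = 2992 = 2^4 · 187, so s = 4 and d = 187.
Base 489: x_0 = 489^187 mod 2993 = 2638. x_0 is neither 1 nor 2992, so continue squaring. x_1 = 2638^2 mod 2993 = 319. x_2 = 319^2 mod 2993 = 2992. x_2 ≡ −1, so 489 is not a witness.
Base 2238: x_0 = 2238^187 mod 2993 = 505. x_0 is neither 1 nor 2992, so continue squaring. x_1 = 505^2 mod 2993 = 620. x_2 = 620^2 mod 2993 = 1296. x_3 = 1296^2 mod 2993 = 543. Reached i = s−1 = 3 without hitting −1: 2238 is a Miller–Rabin witness and 2993 is composite.
The smallest witness among the given bases is 2238.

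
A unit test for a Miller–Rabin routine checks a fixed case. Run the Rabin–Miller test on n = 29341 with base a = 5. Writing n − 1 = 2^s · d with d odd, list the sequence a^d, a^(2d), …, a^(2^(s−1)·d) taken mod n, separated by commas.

n − 1 = 29340 = 2^2 · 7335, so s = 2 and d = 7335.
x_0 = 5^7335 mod 29341 = 15127.
x_1 = 15127^2 mod 29341 = 25011.

15127, 25011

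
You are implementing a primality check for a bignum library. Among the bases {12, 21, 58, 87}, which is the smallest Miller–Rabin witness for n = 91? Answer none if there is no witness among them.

21

n − 1 = 90 = 2^1 · 45, so s = 1 and d = 45.
Base 12: x_0 = 12^45 mod 91 = 90. x_0 = 90 ≡ −1, so 12 is not a witness.
Base 21: x_0 = 21^45 mod 91 = 21. x_0 ∉ {1, 90} and s = 1, so 21 is a Miller–Rabin witness and 91 is composite.
Base 58: x_0 = 58^45 mod 91 = 57. x_0 ∉ {1, 90} and s = 1, so 58 is a Miller–Rabin witness and 91 is composite.
Base 87: x_0 = 87^45 mod 91 = 27. x_0 ∉ {1, 90} and s = 1, so 87 is a Miller–Rabin witness and 91 is composite.
The smallest witness among the given bases is 21.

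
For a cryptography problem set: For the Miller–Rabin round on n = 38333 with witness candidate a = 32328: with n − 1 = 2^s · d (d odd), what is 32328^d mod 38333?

n − 1 = 38332 = 2^2 · 9583, so s = 2 and d = 9583.
By repeated squaring, 32328^9583 ≡ 1 (mod 38333).

1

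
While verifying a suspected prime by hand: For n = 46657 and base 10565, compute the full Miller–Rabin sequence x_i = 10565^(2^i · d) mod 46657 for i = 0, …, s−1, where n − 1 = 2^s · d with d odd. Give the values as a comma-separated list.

n − 1 = 46656 = 2^6 · 729, so s = 6 and d = 729.
x_0 = 10565^729 mod 46657 = 105.
x_1 = 105^2 mod 46657 = 11025.
x_2 = 11025^2 mod 46657 = 9140.
x_3 = 9140^2 mod 46657 = 23570.
x_4 = 23570^2 mod 46657 = 1.
x_5 = 1^2 mod 46657 = 1.

105, 11025, 9140, 23570, 1, 1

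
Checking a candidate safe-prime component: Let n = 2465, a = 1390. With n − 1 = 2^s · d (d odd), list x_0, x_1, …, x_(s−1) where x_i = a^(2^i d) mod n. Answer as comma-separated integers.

795, 985, 1480, 1480, 1480

n − 1 = 2464 = 2^5 · 77, so s = 5 and d = 77.
x_0 = 1390^77 mod 2465 = 795.
x_1 = 795^2 mod 2465 = 985.
x_2 = 985^2 mod 2465 = 1480.
x_3 = 1480^2 mod 2465 = 1480.
x_4 = 1480^2 mod 2465 = 1480.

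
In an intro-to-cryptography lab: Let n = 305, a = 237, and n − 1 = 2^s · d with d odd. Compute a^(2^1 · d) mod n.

4

n − 1 = 304 = 2^4 · 19, so s = 4 and d = 19.
Repeated squaring mod 305: 237^1 ≡ 237, 237^2 ≡ 49, 237^4 ≡ 266, 237^8 ≡ 301, 237^16 ≡ 16.
19 = 16 + 2 + 1, so 237^19 ≡ 16·49·237 ≡ 63 (mod 305).
x_0 = 63.
x_1 = 63^2 mod 305 = 4.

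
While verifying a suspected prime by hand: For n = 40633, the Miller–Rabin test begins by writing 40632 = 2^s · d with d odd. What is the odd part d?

5079

Halving: 40632 → 20316 → 10158 → 5079; 5079 is odd.
So 40632 = 2^3 · 5079.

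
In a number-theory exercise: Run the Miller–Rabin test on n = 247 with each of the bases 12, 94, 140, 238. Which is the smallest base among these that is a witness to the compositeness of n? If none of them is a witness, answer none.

n − 1 = 246 = 2^1 · 123, so s = 1 and d = 123.
Base 12: x_0 = 12^123 mod 247 = 246. x_0 = 246 ≡ −1, so 12 is not a witness.
Base 94: x_0 = 94^123 mod 247 = 170. x_0 ∉ {1, 246} and s = 1, so 94 is a Miller–Rabin witness and 247 is composite.
Base 140: x_0 = 140^123 mod 247 = 77. x_0 ∉ {1, 246} and s = 1, so 140 is a Miller–Rabin witness and 247 is composite.
Base 238: x_0 = 238^123 mod 247 = 103. x_0 ∉ {1, 246} and s = 1, so 238 is a Miller–Rabin witness and 247 is composite.
The smallest witness among the given bases is 94.

94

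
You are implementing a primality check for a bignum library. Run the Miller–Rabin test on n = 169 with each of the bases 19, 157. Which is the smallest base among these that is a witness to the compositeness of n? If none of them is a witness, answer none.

157

n − 1 = 168 = 2^3 · 21, so s = 3 and d = 21.
Base 19: x_0 = 19^21 mod 169 = 70. x_0 is neither 1 nor 168, so continue squaring. x_1 = 70^2 mod 169 = 168. x_1 ≡ −1, so 19 is not a witness.
Base 157: x_0 = 157^21 mod 169 = 66. x_0 is neither 1 nor 168, so continue squaring. x_1 = 66^2 mod 169 = 131. x_2 = 131^2 mod 169 = 92. Reached i = s−1 = 2 without hitting −1: 157 is a Miller–Rabin witness and 169 is composite.
The smallest witness among the given bases is 157.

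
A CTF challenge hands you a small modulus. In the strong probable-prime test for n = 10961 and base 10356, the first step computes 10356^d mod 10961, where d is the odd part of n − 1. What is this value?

n − 1 = 10960 = 2^4 · 685, so s = 4 and d = 685.
By repeated squaring, 10356^685 ≡ 8553 (mod 10961).

8553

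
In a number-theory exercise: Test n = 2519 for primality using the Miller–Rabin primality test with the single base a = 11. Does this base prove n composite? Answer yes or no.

yes

n − 1 = 2518 = 2^1 · 1259, so s = 1 and d = 1259.
By repeated squaring, 11^1259 ≡ 2354 (mod 2519).
x_0 = 11^1259 mod 2519 = 2354.
x_0 ∉ {1, 2518} and s = 1, so 11 is a Miller–Rabin witness and 2519 is composite.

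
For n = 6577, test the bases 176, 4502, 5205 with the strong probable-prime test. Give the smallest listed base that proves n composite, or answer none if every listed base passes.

none

n − 1 = 6576 = 2^4 · 411, so s = 4 and d = 411.
Base 176: x_0 = 176^411 mod 6577 = 851. x_0 is neither 1 nor 6576, so continue squaring. x_1 = 851^2 mod 6577 = 731. x_2 = 731^2 mod 6577 = 1624. x_3 = 1624^2 mod 6577 = 6576. x_3 ≡ −1, so 176 is not a witness.
Base 4502: x_0 = 4502^411 mod 6577 = 854. x_0 is neither 1 nor 6576, so continue squaring. x_1 = 854^2 mod 6577 = 5846. x_2 = 5846^2 mod 6577 = 1624. x_3 = 1624^2 mod 6577 = 6576. x_3 ≡ −1, so 4502 is not a witness.
Base 5205: x_0 = 5205^411 mod 6577 = 5846. x_0 is neither 1 nor 6576, so continue squaring. x_1 = 5846^2 mod 6577 = 1624. x_2 = 1624^2 mod 6577 = 6576. x_2 ≡ −1, so 5205 is not a witness.
No listed base is a witness for 6577.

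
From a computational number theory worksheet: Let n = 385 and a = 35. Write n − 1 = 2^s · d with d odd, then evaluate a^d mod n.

140

n − 1 = 384 = 2^7 · 3, so s = 7 and d = 3.
35^3 mod 385 = 140.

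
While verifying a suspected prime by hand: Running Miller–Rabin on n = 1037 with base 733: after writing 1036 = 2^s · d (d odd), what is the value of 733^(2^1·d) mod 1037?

489

n − 1 = 1036 = 2^2 · 259, so s = 2 and d = 259.
x_0 = 733^259 mod 1037 = 977.
x_1 = 977^2 mod 1037 = 489.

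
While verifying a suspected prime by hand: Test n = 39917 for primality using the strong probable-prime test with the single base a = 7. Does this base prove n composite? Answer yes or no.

n − 1 = 39916 = 2^2 · 9979, so s = 2 and d = 9979.
Repeated squaring mod 39917: 7^1 ≡ 7, 7^2 ≡ 49, 7^4 ≡ 2401, 7^8 ≡ 16753, 7^16 ≡ 6582, 7^32 ≡ 12779, 7^64 ≡ 2394, 7^128 ≡ 23105, 7^256 ≡ 30984, 7^512 ≡ 4406, 7^1024 ≡ 13174, 7^2048 ≡ 35077, 7^4096 ≡ 34238, 7^8192 ≡ 38022.
9979 = 8192 + 1024 + 512 + 128 + 64 + 32 + 16 + 8 + 2 + 1, so 7^9979 ≡ 38022·13174·4406·23105·2394·12779·6582·16753·49·7 ≡ 15952 (mod 39917).
x_0 = 7^9979 mod 39917 = 15952.
x_0 is neither 1 nor 39916, so continue squaring.
x_1 = 15952^2 mod 39917 = 35346.
Reached i = s−1 = 1 without hitting −1: 7 is a Miller–Rabin witness and 39917 is composite.

yes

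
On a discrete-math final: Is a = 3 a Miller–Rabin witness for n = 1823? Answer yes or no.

no

n − 1 = 1822 = 2^1 · 911, so s = 1 and d = 911.
Repeated squaring mod 1823: 3^1 ≡ 3, 3^2 ≡ 9, 3^4 ≡ 81, 3^8 ≡ 1092, 3^16 ≡ 222, 3^32 ≡ 63, 3^64 ≡ 323, 3^128 ≡ 418, 3^256 ≡ 1539, 3^512 ≡ 444.
911 = 512 + 256 + 128 + 8 + 4 + 2 + 1, so 3^911 ≡ 444·1539·418·1092·81·9·3 ≡ 1 (mod 1823).
x_0 = 3^911 mod 1823 = 1.
x_0 = 1, so 3 is not a witness.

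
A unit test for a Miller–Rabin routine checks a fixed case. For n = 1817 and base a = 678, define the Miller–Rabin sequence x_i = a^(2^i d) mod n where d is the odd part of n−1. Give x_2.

1803

n − 1 = 1816 = 2^3 · 227, so s = 3 and d = 227.
By repeated squaring, 678^227 ≡ 1249 (mod 1817).
x_0 = 1249.
x_1 = 1249^2 mod 1817 = 1015.
x_2 = 1015^2 mod 1817 = 1803.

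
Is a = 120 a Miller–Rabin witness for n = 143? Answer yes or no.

yes

n − 1 = 142 = 2^1 · 71, so s = 1 and d = 71.
x_0 = 120^71 mod 143 = 87.
x_0 ∉ {1, 142} and s = 1, so 120 is a Miller–Rabin witness and 143 is composite.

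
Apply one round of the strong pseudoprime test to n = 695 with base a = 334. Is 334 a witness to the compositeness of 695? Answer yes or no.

yes

n − 1 = 694 = 2^1 · 347, so s = 1 and d = 347.
By repeated squaring, 334^347 ≡ 339 (mod 695).
x_0 = 334^347 mod 695 = 339.
x_0 ∉ {1, 694} and s = 1, so 334 is a Miller–Rabin witness and 695 is composite.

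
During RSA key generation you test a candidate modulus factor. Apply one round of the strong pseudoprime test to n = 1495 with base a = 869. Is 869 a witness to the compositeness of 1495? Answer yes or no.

n − 1 = 1494 = 2^1 · 747, so s = 1 and d = 747.
x_0 = 869^747 mod 1495 = 239.
x_0 ∉ {1, 1494} and s = 1, so 869 is a Miller–Rabin witness and 1495 is composite.

yes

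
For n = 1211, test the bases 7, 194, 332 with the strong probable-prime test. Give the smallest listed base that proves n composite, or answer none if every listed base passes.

7

n − 1 = 1210 = 2^1 · 605, so s = 1 and d = 605.
Base 7: x_0 = 7^605 mod 1211 = 868. x_0 ∉ {1, 1210} and s = 1, so 7 is a Miller–Rabin witness and 1211 is composite.
Base 194: x_0 = 194^605 mod 1211 = 1130. x_0 ∉ {1, 1210} and s = 1, so 194 is a Miller–Rabin witness and 1211 is composite.
Base 332: x_0 = 332^605 mod 1211 = 1062. x_0 ∉ {1, 1210} and s = 1, so 332 is a Miller–Rabin witness and 1211 is composite.
The smallest witness among the given bases is 7.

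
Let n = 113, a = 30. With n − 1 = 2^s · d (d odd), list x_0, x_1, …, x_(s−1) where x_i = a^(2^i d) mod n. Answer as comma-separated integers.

1, 1, 1, 1

n − 1 = 112 = 2^4 · 7, so s = 4 and d = 7.
x_0 = 30^7 mod 113 = 1.
x_1 = 1^2 mod 113 = 1.
x_2 = 1^2 mod 113 = 1.
x_3 = 1^2 mod 113 = 1.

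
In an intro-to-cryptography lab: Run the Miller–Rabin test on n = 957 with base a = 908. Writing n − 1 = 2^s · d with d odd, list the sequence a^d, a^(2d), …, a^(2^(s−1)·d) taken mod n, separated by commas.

299, 400

n − 1 = 956 = 2^2 · 239, so s = 2 and d = 239.
x_0 = 908^239 mod 957 = 299.
x_1 = 299^2 mod 957 = 400.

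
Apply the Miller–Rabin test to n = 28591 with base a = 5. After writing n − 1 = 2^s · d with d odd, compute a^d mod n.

1

n − 1 = 28590 = 2^1 · 14295, so s = 1 and d = 14295.
Repeated squaring mod 28591: 5^1 ≡ 5, 5^2 ≡ 25, 5^4 ≡ 625, 5^8 ≡ 18942, 5^16 ≡ 10905, 5^32 ≡ 9056, 5^64 ≡ 12148, 5^128 ≡ 15753, 5^256 ≡ 15720, 5^512 ≡ 6387, 5^1024 ≡ 23003, 5^2048 ≡ 4372, 5^4096 ≡ 15596, 5^8192 ≡ 11579.
14295 = 8192 + 4096 + 1024 + 512 + 256 + 128 + 64 + 16 + 4 + 2 + 1, so 5^14295 ≡ 11579·15596·23003·6387·15720·15753·12148·10905·625·25·5 ≡ 1 (mod 28591).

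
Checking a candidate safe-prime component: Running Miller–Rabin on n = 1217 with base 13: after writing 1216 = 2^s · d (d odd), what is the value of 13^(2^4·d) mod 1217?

1139

n − 1 = 1216 = 2^6 · 19, so s = 6 and d = 19.
x_0 = 13^19 mod 1217 = 972.
x_1 = 972^2 mod 1217 = 392.
x_2 = 392^2 mod 1217 = 322.
x_3 = 322^2 mod 1217 = 239.
x_4 = 239^2 mod 1217 = 1139.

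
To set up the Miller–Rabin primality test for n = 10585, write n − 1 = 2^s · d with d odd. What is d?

1323

Halving: 10584 → 5292 → 2646 → 1323; 1323 is odd.
So 10584 = 2^3 · 1323.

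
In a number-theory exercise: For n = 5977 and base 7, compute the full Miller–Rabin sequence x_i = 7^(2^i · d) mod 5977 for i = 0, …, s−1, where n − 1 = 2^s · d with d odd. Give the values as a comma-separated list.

n − 1 = 5976 = 2^3 · 747, so s = 3 and d = 747.
x_0 = 7^747 mod 5977 = 3138.
x_1 = 3138^2 mod 5977 = 2925.
x_2 = 2925^2 mod 5977 = 2538.

3138, 2925, 2538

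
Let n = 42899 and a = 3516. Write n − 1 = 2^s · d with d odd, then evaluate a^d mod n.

n − 1 = 42898 = 2^1 · 21449, so s = 1 and d = 21449.
3516^21449 mod 42899 = 1.

1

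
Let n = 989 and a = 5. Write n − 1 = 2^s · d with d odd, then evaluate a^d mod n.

n − 1 = 988 = 2^2 · 247, so s = 2 and d = 247.
5^247 mod 989 = 89.

89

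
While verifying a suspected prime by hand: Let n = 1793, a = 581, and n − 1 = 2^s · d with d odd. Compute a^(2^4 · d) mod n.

n − 1 = 1792 = 2^8 · 7, so s = 8 and d = 7.
x_0 = 581^7 mod 1793 = 1742.
x_1 = 1742^2 mod 1793 = 808.
x_2 = 808^2 mod 1793 = 212.
x_3 = 212^2 mod 1793 = 119.
x_4 = 119^2 mod 1793 = 1610.

1610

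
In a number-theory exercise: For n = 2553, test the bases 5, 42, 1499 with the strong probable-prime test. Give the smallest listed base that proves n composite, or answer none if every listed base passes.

5

n − 1 = 2552 = 2^3 · 319, so s = 3 and d = 319.
Base 5: x_0 = 5^319 mod 2553 = 2207. x_0 is neither 1 nor 2552, so continue squaring. x_1 = 2207^2 mod 2553 = 2278. x_2 = 2278^2 mod 2553 = 1588. Reached i = s−1 = 2 without hitting −1: 5 is a Miller–Rabin witness and 2553 is composite.
Base 42: x_0 = 42^319 mod 2553 = 1356. x_0 is neither 1 nor 2552, so continue squaring. x_1 = 1356^2 mod 2553 = 576. x_2 = 576^2 mod 2553 = 2439. Reached i = s−1 = 2 without hitting −1: 42 is a Miller–Rabin witness and 2553 is composite.
Base 1499: x_0 = 1499^319 mod 2553 = 254. x_0 is neither 1 nor 2552, so continue squaring. x_1 = 254^2 mod 2553 = 691. x_2 = 691^2 mod 2553 = 70. Reached i = s−1 = 2 without hitting −1: 1499 is a Miller–Rabin witness and 2553 is composite.
The smallest witness among the given bases is 5.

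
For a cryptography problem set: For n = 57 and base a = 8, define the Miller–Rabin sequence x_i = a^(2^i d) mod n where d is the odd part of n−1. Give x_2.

49

n − 1 = 56 = 2^3 · 7, so s = 3 and d = 7.
x_0 = 8^7 mod 57 = 8.
x_1 = 8^2 mod 57 = 7.
x_2 = 7^2 mod 57 = 49.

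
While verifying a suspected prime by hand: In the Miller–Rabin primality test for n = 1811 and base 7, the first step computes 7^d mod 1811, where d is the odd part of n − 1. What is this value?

1

n − 1 = 1810 = 2^1 · 905, so s = 1 and d = 905.
7^905 mod 1811 = 1.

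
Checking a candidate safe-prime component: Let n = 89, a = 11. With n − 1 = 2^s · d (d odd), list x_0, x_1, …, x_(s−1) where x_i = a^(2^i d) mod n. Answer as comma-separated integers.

n − 1 = 88 = 2^3 · 11, so s = 3 and d = 11.
x_0 = 11^11 mod 89 = 88.
x_1 = 88^2 mod 89 = 1.
x_2 = 1^2 mod 89 = 1.

88, 1, 1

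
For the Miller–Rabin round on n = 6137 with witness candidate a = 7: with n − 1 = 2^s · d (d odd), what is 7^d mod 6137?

n − 1 = 6136 = 2^3 · 767, so s = 3 and d = 767.
Repeated squaring mod 6137: 7^1 ≡ 7, 7^2 ≡ 49, 7^4 ≡ 2401, 7^8 ≡ 2158, 7^16 ≡ 5118, 7^32 ≡ 1208, 7^64 ≡ 4795, 7^128 ≡ 2823, 7^256 ≡ 3503, 7^512 ≡ 3146.
767 = 512 + 128 + 64 + 32 + 16 + 8 + 4 + 2 + 1, so 7^767 ≡ 3146·2823·4795·1208·5118·2158·2401·49·7 ≡ 4153 (mod 6137).

4153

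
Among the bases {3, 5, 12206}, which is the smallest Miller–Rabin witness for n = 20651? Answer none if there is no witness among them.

n − 1 = 20650 = 2^1 · 10325, so s = 1 and d = 10325.
Base 3: x_0 = 3^10325 mod 20651 = 13753. x_0 ∉ {1, 20650} and s = 1, so 3 is a Miller–Rabin witness and 20651 is composite.
Base 5: x_0 = 5^10325 mod 20651 = 12647. x_0 ∉ {1, 20650} and s = 1, so 5 is a Miller–Rabin witness and 20651 is composite.
Base 12206: x_0 = 12206^10325 mod 20651 = 2697. x_0 ∉ {1, 20650} and s = 1, so 12206 is a Miller–Rabin witness and 20651 is composite.
The smallest witness among the given bases is 3.

3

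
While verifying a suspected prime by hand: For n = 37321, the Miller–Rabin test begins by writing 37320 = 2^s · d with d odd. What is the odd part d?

4665

Halving: 37320 → 18660 → 9330 → 4665; 4665 is odd.
So 37320 = 2^3 · 4665.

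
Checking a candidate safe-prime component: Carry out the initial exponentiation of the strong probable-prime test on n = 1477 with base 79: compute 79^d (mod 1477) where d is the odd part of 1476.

n − 1 = 1476 = 2^2 · 369, so s = 2 and d = 369.
Repeated squaring mod 1477: 79^1 ≡ 79, 79^2 ≡ 333, 79^4 ≡ 114, 79^8 ≡ 1180, 79^16 ≡ 1066, 79^32 ≡ 543, 79^64 ≡ 926, 79^128 ≡ 816, 79^256 ≡ 1206.
369 = 256 + 64 + 32 + 16 + 1, so 79^369 ≡ 1206·926·543·1066·79 ≡ 729 (mod 1477).

729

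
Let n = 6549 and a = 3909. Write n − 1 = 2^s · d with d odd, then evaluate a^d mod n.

4830

n − 1 = 6548 = 2^2 · 1637, so s = 2 and d = 1637.
3909^1637 mod 6549 = 4830.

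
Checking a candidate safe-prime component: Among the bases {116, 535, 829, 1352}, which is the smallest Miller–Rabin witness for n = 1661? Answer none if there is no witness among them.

116

n − 1 = 1660 = 2^2 · 415, so s = 2 and d = 415.
Base 116: x_0 = 116^415 mod 1661 = 1011. x_0 is neither 1 nor 1660, so continue squaring. x_1 = 1011^2 mod 1661 = 606. Reached i = s−1 = 1 without hitting −1: 116 is a Miller–Rabin witness and 1661 is composite.
Base 535: x_0 = 535^415 mod 1661 = 1231. x_0 is neither 1 nor 1660, so continue squaring. x_1 = 1231^2 mod 1661 = 529. Reached i = s−1 = 1 without hitting −1: 535 is a Miller–Rabin witness and 1661 is composite.
Base 829: x_0 = 829^415 mod 1661 = 155. x_0 is neither 1 nor 1660, so continue squaring. x_1 = 155^2 mod 1661 = 771. Reached i = s−1 = 1 without hitting −1: 829 is a Miller–Rabin witness and 1661 is composite.
Base 1352: x_0 = 1352^415 mod 1661 = 318. x_0 is neither 1 nor 1660, so continue squaring. x_1 = 318^2 mod 1661 = 1464. Reached i = s−1 = 1 without hitting −1: 1352 is a Miller–Rabin witness and 1661 is composite.
The smallest witness among the given bases is 116.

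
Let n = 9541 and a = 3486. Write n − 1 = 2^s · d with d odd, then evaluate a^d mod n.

2730

n − 1 = 9540 = 2^2 · 2385, so s = 2 and d = 2385.
Repeated squaring mod 9541: 3486^1 ≡ 3486, 3486^2 ≡ 6503, 3486^4 ≡ 3297, 3486^8 ≡ 3010, 3486^16 ≡ 5691, 3486^32 ≡ 5327, 3486^64 ≡ 1995, 3486^128 ≡ 1428, 3486^256 ≡ 6951, 3486^512 ≡ 777, 3486^1024 ≡ 2646, 3486^2048 ≡ 7763.
2385 = 2048 + 256 + 64 + 16 + 1, so 3486^2385 ≡ 7763·6951·1995·5691·3486 ≡ 2730 (mod 9541).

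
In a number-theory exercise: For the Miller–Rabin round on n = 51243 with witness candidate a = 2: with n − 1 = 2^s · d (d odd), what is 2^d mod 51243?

18881

n − 1 = 51242 = 2^1 · 25621, so s = 1 and d = 25621.
2^25621 mod 51243 = 18881.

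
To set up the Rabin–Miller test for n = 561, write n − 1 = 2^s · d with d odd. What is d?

35

Halving: 560 → 280 → 140 → 70 → 35; 35 is odd.
So 560 = 2^4 · 35.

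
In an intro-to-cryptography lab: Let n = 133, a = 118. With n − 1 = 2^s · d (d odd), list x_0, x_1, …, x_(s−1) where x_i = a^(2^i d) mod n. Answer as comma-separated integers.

n − 1 = 132 = 2^2 · 33, so s = 2 and d = 33.
x_0 = 118^33 mod 133 = 125.
x_1 = 125^2 mod 133 = 64.

125, 64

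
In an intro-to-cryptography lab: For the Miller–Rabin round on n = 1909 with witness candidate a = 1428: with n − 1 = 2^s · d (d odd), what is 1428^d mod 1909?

1005

n − 1 = 1908 = 2^2 · 477, so s = 2 and d = 477.
By repeated squaring, 1428^477 ≡ 1005 (mod 1909).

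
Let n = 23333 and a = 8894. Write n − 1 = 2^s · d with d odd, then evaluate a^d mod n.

23332

n − 1 = 23332 = 2^2 · 5833, so s = 2 and d = 5833.
By repeated squaring, 8894^5833 ≡ 23332 (mod 23333).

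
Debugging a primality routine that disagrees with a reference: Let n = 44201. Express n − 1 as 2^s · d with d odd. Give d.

5525

Halving: 44200 → 22100 → 11050 → 5525; 5525 is odd.
So 44200 = 2^3 · 5525.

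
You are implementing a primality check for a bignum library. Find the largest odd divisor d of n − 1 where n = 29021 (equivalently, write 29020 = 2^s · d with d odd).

7255

Halving: 29020 → 14510 → 7255; 7255 is odd.
So 29020 = 2^2 · 7255.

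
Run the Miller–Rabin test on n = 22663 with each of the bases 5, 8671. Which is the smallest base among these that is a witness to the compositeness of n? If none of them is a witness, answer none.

n − 1 = 22662 = 2^1 · 11331, so s = 1 and d = 11331.
Base 5: x_0 = 5^11331 mod 22663 = 14552. x_0 ∉ {1, 22662} and s = 1, so 5 is a Miller–Rabin witness and 22663 is composite.
Base 8671: x_0 = 8671^11331 mod 22663 = 19771. x_0 ∉ {1, 22662} and s = 1, so 8671 is a Miller–Rabin witness and 22663 is composite.
The smallest witness among the given bases is 5.

5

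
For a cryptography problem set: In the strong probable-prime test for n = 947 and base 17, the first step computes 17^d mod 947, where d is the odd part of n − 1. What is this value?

946

n − 1 = 946 = 2^1 · 473, so s = 1 and d = 473.
Repeated squaring mod 947: 17^1 ≡ 17, 17^2 ≡ 289, 17^4 ≡ 185, 17^8 ≡ 133, 17^16 ≡ 643, 17^32 ≡ 557, 17^64 ≡ 580, 17^128 ≡ 215, 17^256 ≡ 769.
473 = 256 + 128 + 64 + 16 + 8 + 1, so 17^473 ≡ 769·215·580·643·133·17 ≡ 946 (mod 947).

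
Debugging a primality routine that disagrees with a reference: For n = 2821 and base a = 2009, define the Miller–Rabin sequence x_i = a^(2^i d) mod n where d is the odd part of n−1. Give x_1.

n − 1 = 2820 = 2^2 · 705, so s = 2 and d = 705.
By repeated squaring, 2009^705 ≡ 931 (mod 2821).
x_0 = 931.
x_1 = 931^2 mod 2821 = 714.

714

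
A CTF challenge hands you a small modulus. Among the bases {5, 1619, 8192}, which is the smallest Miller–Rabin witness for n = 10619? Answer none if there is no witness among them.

5

n − 1 = 10618 = 2^1 · 5309, so s = 1 and d = 5309.
Base 5: x_0 = 5^5309 mod 10619 = 3944. x_0 ∉ {1, 10618} and s = 1, so 5 is a Miller–Rabin witness and 10619 is composite.
Base 1619: x_0 = 1619^5309 mod 10619 = 781. x_0 ∉ {1, 10618} and s = 1, so 1619 is a Miller–Rabin witness and 10619 is composite.
Base 8192: x_0 = 8192^5309 mod 10619 = 9097. x_0 ∉ {1, 10618} and s = 1, so 8192 is a Miller–Rabin witness and 10619 is composite.
The smallest witness among the given bases is 5.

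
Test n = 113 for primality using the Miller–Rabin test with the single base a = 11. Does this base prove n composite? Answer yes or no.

no

n − 1 = 112 = 2^4 · 7, so s = 4 and d = 7.
x_0 = 11^7 mod 113 = 95.
x_0 is neither 1 nor 112, so continue squaring.
x_1 = 95^2 mod 113 = 98.
x_2 = 98^2 mod 113 = 112.
x_2 ≡ −1, so 11 is not a witness.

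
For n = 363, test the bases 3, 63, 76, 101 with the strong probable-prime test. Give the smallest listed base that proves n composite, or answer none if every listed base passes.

3

n − 1 = 362 = 2^1 · 181, so s = 1 and d = 181.
Base 3: x_0 = 3^181 mod 363 = 3. x_0 ∉ {1, 362} and s = 1, so 3 is a Miller–Rabin witness and 363 is composite.
Base 63: x_0 = 63^181 mod 363 = 327. x_0 ∉ {1, 362} and s = 1, so 63 is a Miller–Rabin witness and 363 is composite.
Base 76: x_0 = 76^181 mod 363 = 142. x_0 ∉ {1, 362} and s = 1, so 76 is a Miller–Rabin witness and 363 is composite.
Base 101: x_0 = 101^181 mod 363 = 299. x_0 ∉ {1, 362} and s = 1, so 101 is a Miller–Rabin witness and 363 is composite.
The smallest witness among the given bases is 3.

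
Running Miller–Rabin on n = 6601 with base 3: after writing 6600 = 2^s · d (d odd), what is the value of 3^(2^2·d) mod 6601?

4509

n − 1 = 6600 = 2^3 · 825, so s = 3 and d = 825.
x_0 = 3^825 mod 6601 = 3037.
x_1 = 3037^2 mod 6601 = 1772.
x_2 = 1772^2 mod 6601 = 4509.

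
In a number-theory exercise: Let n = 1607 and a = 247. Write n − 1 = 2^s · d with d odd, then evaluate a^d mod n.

n − 1 = 1606 = 2^1 · 803, so s = 1 and d = 803.
247^803 mod 1607 = 1.

1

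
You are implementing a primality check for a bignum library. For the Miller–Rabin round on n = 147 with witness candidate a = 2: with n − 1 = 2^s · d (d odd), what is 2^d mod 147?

n − 1 = 146 = 2^1 · 73, so s = 1 and d = 73.
Repeated squaring mod 147: 2^1 ≡ 2, 2^2 ≡ 4, 2^4 ≡ 16, 2^8 ≡ 109, 2^16 ≡ 121, 2^32 ≡ 88, 2^64 ≡ 100.
73 = 64 + 8 + 1, so 2^73 ≡ 100·109·2 ≡ 44 (mod 147).

44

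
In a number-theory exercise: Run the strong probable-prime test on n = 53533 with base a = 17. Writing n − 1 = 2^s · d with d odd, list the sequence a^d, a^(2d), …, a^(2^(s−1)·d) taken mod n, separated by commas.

n − 1 = 53532 = 2^2 · 13383, so s = 2 and d = 13383.
x_0 = 17^13383 mod 53533 = 18785.
x_1 = 18785^2 mod 53533 = 40222.

18785, 40222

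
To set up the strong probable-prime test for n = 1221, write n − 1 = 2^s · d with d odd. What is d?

Halving: 1220 → 610 → 305; 305 is odd.
So 1220 = 2^2 · 305.

305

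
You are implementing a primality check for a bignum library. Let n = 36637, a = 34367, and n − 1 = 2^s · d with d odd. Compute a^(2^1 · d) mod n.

n − 1 = 36636 = 2^2 · 9159, so s = 2 and d = 9159.
By repeated squaring, 34367^9159 ≡ 1 (mod 36637).
x_0 = 1.
x_1 = 1^2 mod 36637 = 1.

1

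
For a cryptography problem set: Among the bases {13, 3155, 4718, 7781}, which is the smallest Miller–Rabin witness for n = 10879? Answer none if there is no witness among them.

n − 1 = 10878 = 2^1 · 5439, so s = 1 and d = 5439.
Base 13: x_0 = 13^5439 mod 10879 = 6881. x_0 ∉ {1, 10878} and s = 1, so 13 is a Miller–Rabin witness and 10879 is composite.
Base 3155: x_0 = 3155^5439 mod 10879 = 3140. x_0 ∉ {1, 10878} and s = 1, so 3155 is a Miller–Rabin witness and 10879 is composite.
Base 4718: x_0 = 4718^5439 mod 10879 = 5763. x_0 ∉ {1, 10878} and s = 1, so 4718 is a Miller–Rabin witness and 10879 is composite.
Base 7781: x_0 = 7781^5439 mod 10879 = 10321. x_0 ∉ {1, 10878} and s = 1, so 7781 is a Miller–Rabin witness and 10879 is composite.
The smallest witness among the given bases is 13.

13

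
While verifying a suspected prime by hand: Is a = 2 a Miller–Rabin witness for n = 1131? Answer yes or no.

yes

n − 1 = 1130 = 2^1 · 565, so s = 1 and d = 565.
x_0 = 2^565 mod 1131 = 119.
x_0 ∉ {1, 1130} and s = 1, so 2 is a Miller–Rabin witness and 1131 is composite.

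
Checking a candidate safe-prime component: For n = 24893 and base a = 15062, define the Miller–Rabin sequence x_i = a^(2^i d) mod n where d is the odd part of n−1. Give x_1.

21673

n − 1 = 24892 = 2^2 · 6223, so s = 2 and d = 6223.
Repeated squaring mod 24893: 15062^1 ≡ 15062, 15062^2 ≡ 13935, 15062^4 ≡ 18825, 15062^8 ≡ 3877, 15062^16 ≡ 20650, 15062^32 ≡ 5410, 15062^64 ≡ 18825, 15062^128 ≡ 3877, 15062^256 ≡ 20650, 15062^512 ≡ 5410, 15062^1024 ≡ 18825, 15062^2048 ≡ 3877, 15062^4096 ≡ 20650.
6223 = 4096 + 2048 + 64 + 8 + 4 + 2 + 1, so 15062^6223 ≡ 20650·3877·18825·3877·18825·13935·15062 ≡ 13700 (mod 24893).
x_0 = 13700.
x_1 = 13700^2 mod 24893 = 21673.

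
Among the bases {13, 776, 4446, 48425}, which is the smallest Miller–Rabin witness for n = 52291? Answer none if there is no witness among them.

none

n − 1 = 52290 = 2^1 · 26145, so s = 1 and d = 26145.
Base 13: x_0 = 13^26145 mod 52291 = 52290. x_0 = 52290 ≡ −1, so 13 is not a witness.
Base 776: x_0 = 776^26145 mod 52291 = 52290. x_0 = 52290 ≡ −1, so 776 is not a witness.
Base 4446: x_0 = 4446^26145 mod 52291 = 1. x_0 = 1, so 4446 is not a witness.
Base 48425: x_0 = 48425^26145 mod 52291 = 1. x_0 = 1, so 48425 is not a witness.
No listed base is a witness for 52291.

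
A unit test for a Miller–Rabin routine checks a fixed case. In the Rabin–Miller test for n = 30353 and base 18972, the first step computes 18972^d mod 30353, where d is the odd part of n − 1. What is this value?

26453

n − 1 = 30352 = 2^4 · 1897, so s = 4 and d = 1897.
18972^1897 mod 30353 = 26453.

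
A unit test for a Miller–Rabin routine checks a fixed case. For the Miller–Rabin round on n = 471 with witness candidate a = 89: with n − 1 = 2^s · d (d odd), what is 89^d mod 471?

n − 1 = 470 = 2^1 · 235, so s = 1 and d = 235.
89^235 mod 471 = 89.

89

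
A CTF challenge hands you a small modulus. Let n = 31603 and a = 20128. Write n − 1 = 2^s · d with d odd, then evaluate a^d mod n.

n − 1 = 31602 = 2^1 · 15801, so s = 1 and d = 15801.
20128^15801 mod 31603 = 27234.

27234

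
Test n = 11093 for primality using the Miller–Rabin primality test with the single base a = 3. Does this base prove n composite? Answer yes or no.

n − 1 = 11092 = 2^2 · 2773, so s = 2 and d = 2773.
x_0 = 3^2773 mod 11093 = 1508.
x_0 is neither 1 nor 11092, so continue squaring.
x_1 = 1508^2 mod 11093 = 11092.
x_1 ≡ −1, so 3 is not a witness.

no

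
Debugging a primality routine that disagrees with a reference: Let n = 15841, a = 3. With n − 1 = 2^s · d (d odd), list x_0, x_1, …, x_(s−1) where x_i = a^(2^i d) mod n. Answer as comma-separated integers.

n − 1 = 15840 = 2^5 · 495, so s = 5 and d = 495.
x_0 = 3^495 mod 15841 = 12802.
x_1 = 12802^2 mod 15841 = 218.
x_2 = 218^2 mod 15841 = 1.
x_3 = 1^2 mod 15841 = 1.
x_4 = 1^2 mod 15841 = 1.

12802, 218, 1, 1, 1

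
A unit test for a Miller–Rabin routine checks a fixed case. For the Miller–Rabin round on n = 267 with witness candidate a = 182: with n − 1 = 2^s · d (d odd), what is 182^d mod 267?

n − 1 = 266 = 2^1 · 133, so s = 1 and d = 133.
182^133 mod 267 = 182.

182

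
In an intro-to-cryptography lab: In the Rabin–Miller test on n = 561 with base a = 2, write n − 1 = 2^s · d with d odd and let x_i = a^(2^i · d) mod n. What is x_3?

1

n − 1 = 560 = 2^4 · 35, so s = 4 and d = 35.
By repeated squaring, 2^35 ≡ 263 (mod 561).
x_0 = 263.
x_1 = 263^2 mod 561 = 166.
x_2 = 166^2 mod 561 = 67.
x_3 = 67^2 mod 561 = 1.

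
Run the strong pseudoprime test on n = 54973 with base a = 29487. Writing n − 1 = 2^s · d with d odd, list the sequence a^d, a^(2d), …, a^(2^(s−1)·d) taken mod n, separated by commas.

54972, 1

n − 1 = 54972 = 2^2 · 13743, so s = 2 and d = 13743.
x_0 = 29487^13743 mod 54973 = 54972.
x_1 = 54972^2 mod 54973 = 1.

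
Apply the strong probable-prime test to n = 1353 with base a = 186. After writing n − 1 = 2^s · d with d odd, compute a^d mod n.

n − 1 = 1352 = 2^3 · 169, so s = 3 and d = 169.
186^169 mod 1353 = 978.

978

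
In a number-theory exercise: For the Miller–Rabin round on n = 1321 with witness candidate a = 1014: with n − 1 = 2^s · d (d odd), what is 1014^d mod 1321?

1320

n − 1 = 1320 = 2^3 · 165, so s = 3 and d = 165.
1014^165 mod 1321 = 1320.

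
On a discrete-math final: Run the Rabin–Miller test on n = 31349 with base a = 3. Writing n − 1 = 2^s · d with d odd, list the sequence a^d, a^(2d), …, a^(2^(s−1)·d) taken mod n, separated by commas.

14572, 16407

n − 1 = 31348 = 2^2 · 7837, so s = 2 and d = 7837.
x_0 = 3^7837 mod 31349 = 14572.
x_1 = 14572^2 mod 31349 = 16407.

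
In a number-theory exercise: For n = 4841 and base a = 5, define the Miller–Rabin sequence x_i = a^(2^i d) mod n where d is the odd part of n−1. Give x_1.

n − 1 = 4840 = 2^3 · 605, so s = 3 and d = 605.
Repeated squaring mod 4841: 5^1 ≡ 5, 5^2 ≡ 25, 5^4 ≡ 625, 5^8 ≡ 3345, 5^16 ≡ 1474, 5^32 ≡ 3908, 5^64 ≡ 3950, 5^128 ≡ 4798, 5^256 ≡ 1849, 5^512 ≡ 1055.
605 = 512 + 64 + 16 + 8 + 4 + 1, so 5^605 ≡ 1055·3950·1474·3345·625·5 ≡ 3912 (mod 4841).
x_0 = 3912.
x_1 = 3912^2 mod 4841 = 1343.

1343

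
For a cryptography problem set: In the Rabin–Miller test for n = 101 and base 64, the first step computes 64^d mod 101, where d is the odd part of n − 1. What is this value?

n − 1 = 100 = 2^2 · 25, so s = 2 and d = 25.
Repeated squaring mod 101: 64^1 ≡ 64, 64^2 ≡ 56, 64^4 ≡ 5, 64^8 ≡ 25, 64^16 ≡ 19.
25 = 16 + 8 + 1, so 64^25 ≡ 19·25·64 ≡ 100 (mod 101).

100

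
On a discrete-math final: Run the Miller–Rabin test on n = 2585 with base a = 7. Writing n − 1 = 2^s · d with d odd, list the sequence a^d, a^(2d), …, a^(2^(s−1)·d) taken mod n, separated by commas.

618, 1929, 1226

n − 1 = 2584 = 2^3 · 323, so s = 3 and d = 323.
x_0 = 7^323 mod 2585 = 618.
x_1 = 618^2 mod 2585 = 1929.
x_2 = 1929^2 mod 2585 = 1226.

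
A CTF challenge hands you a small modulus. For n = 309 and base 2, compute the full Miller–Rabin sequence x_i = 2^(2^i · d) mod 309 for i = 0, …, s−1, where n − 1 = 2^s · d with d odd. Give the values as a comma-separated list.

38, 208

n − 1 = 308 = 2^2 · 77, so s = 2 and d = 77.
x_0 = 2^77 mod 309 = 38.
x_1 = 38^2 mod 309 = 208.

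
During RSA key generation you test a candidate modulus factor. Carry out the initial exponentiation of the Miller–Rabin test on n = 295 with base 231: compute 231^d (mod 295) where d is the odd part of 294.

n − 1 = 294 = 2^1 · 147, so s = 1 and d = 147.
231^147 mod 295 = 211.

211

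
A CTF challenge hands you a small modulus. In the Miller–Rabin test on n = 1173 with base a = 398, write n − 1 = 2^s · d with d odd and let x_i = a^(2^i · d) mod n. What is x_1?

n − 1 = 1172 = 2^2 · 293, so s = 2 and d = 293.
By repeated squaring, 398^293 ≡ 419 (mod 1173).
x_0 = 419.
x_1 = 419^2 mod 1173 = 784.

784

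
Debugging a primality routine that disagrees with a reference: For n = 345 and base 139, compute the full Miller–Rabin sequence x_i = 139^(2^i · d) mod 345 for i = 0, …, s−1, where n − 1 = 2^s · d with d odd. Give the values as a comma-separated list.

n − 1 = 344 = 2^3 · 43, so s = 3 and d = 43.
x_0 = 139^43 mod 345 = 139.
x_1 = 139^2 mod 345 = 1.
x_2 = 1^2 mod 345 = 1.

139, 1, 1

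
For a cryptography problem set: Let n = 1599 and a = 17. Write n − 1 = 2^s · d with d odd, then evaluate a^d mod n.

1382

n − 1 = 1598 = 2^1 · 799, so s = 1 and d = 799.
Repeated squaring mod 1599: 17^1 ≡ 17, 17^2 ≡ 289, 17^4 ≡ 373, 17^8 ≡ 16, 17^16 ≡ 256, 17^32 ≡ 1576, 17^64 ≡ 529, 17^128 ≡ 16, 17^256 ≡ 256, 17^512 ≡ 1576.
799 = 512 + 256 + 16 + 8 + 4 + 2 + 1, so 17^799 ≡ 1576·256·256·16·373·289·17 ≡ 1382 (mod 1599).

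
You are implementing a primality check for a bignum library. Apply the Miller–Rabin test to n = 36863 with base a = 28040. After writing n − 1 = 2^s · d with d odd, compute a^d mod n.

33961

n − 1 = 36862 = 2^1 · 18431, so s = 1 and d = 18431.
Repeated squaring mod 36863: 28040^1 ≡ 28040, 28040^2 ≡ 27536, 28040^4 ≡ 33112, 28040^8 ≡ 25198, 28040^16 ≡ 10892, 28040^32 ≡ 10530, 28040^64 ≡ 33859, 28040^128 ≡ 29444, 28040^256 ≡ 5102, 28040^512 ≡ 5126, 28040^1024 ≡ 29420, 28040^2048 ≡ 30023, 28040^4096 ≡ 6453, 28040^8192 ≡ 22882, 28040^16384 ≡ 20735.
18431 = 16384 + 1024 + 512 + 256 + 128 + 64 + 32 + 16 + 8 + 4 + 2 + 1, so 28040^18431 ≡ 20735·29420·5126·5102·29444·33859·10530·10892·25198·33112·27536·28040 ≡ 33961 (mod 36863).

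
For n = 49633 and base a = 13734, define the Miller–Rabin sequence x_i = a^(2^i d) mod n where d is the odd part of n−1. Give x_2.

n − 1 = 49632 = 2^5 · 1551, so s = 5 and d = 1551.
By repeated squaring, 13734^1551 ≡ 13919 (mod 49633).
x_0 = 13919.
x_1 = 13919^2 mod 49633 = 20962.
x_2 = 20962^2 mod 49633 = 4495.

4495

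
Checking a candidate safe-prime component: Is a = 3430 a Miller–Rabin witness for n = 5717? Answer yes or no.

no

n − 1 = 5716 = 2^2 · 1429, so s = 2 and d = 1429.
x_0 = 3430^1429 mod 5717 = 2416.
x_0 is neither 1 nor 5716, so continue squaring.
x_1 = 2416^2 mod 5717 = 5716.
x_1 ≡ −1, so 3430 is not a witness.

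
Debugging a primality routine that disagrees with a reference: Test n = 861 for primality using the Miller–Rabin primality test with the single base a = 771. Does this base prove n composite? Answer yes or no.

n − 1 = 860 = 2^2 · 215, so s = 2 and d = 215.
x_0 = 771^215 mod 861 = 624.
x_0 is neither 1 nor 860, so continue squaring.
x_1 = 624^2 mod 861 = 204.
Reached i = s−1 = 1 without hitting −1: 771 is a Miller–Rabin witness and 861 is composite.

yes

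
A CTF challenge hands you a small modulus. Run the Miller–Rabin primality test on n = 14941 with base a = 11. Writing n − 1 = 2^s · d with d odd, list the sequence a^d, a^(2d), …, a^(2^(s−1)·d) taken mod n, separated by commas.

3470, 13395

n − 1 = 14940 = 2^2 · 3735, so s = 2 and d = 3735.
x_0 = 11^3735 mod 14941 = 3470.
x_1 = 3470^2 mod 14941 = 13395.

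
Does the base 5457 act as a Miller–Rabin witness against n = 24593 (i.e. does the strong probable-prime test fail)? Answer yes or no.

n − 1 = 24592 = 2^4 · 1537, so s = 4 and d = 1537.
x_0 = 5457^1537 mod 24593 = 1.
x_0 = 1, so 5457 is not a witness.

no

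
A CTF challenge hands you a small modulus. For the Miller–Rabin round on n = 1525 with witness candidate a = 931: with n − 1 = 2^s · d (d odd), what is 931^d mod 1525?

81

n − 1 = 1524 = 2^2 · 381, so s = 2 and d = 381.
Repeated squaring mod 1525: 931^1 ≡ 931, 931^2 ≡ 561, 931^4 ≡ 571, 931^8 ≡ 1216, 931^16 ≡ 931, 931^32 ≡ 561, 931^64 ≡ 571, 931^128 ≡ 1216, 931^256 ≡ 931.
381 = 256 + 64 + 32 + 16 + 8 + 4 + 1, so 931^381 ≡ 931·571·561·931·1216·571·931 ≡ 81 (mod 1525).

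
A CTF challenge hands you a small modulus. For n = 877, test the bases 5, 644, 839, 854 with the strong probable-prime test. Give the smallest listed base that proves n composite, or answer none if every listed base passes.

none

n − 1 = 876 = 2^2 · 219, so s = 2 and d = 219.
Base 5: x_0 = 5^219 mod 877 = 151. x_0 is neither 1 nor 876, so continue squaring. x_1 = 151^2 mod 877 = 876. x_1 ≡ −1, so 5 is not a witness.
Base 644: x_0 = 644^219 mod 877 = 876. x_0 = 876 ≡ −1, so 644 is not a witness.
Base 839: x_0 = 839^219 mod 877 = 876. x_0 = 876 ≡ −1, so 839 is not a witness.
Base 854: x_0 = 854^219 mod 877 = 876. x_0 = 876 ≡ −1, so 854 is not a witness.
No listed base is a witness for 877.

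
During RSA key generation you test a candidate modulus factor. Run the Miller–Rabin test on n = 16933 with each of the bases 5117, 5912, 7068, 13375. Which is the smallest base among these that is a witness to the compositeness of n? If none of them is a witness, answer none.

5117

n − 1 = 16932 = 2^2 · 4233, so s = 2 and d = 4233.
Base 5117: x_0 = 5117^4233 mod 16933 = 15764. x_0 is neither 1 nor 16932, so continue squaring. x_1 = 15764^2 mod 16933 = 11921. Reached i = s−1 = 1 without hitting −1: 5117 is a Miller–Rabin witness and 16933 is composite.
Base 5912: x_0 = 5912^4233 mod 16933 = 5433. x_0 is neither 1 nor 16932, so continue squaring. x_1 = 5433^2 mod 16933 = 3270. Reached i = s−1 = 1 without hitting −1: 5912 is a Miller–Rabin witness and 16933 is composite.
Base 7068: x_0 = 7068^4233 mod 16933 = 8196. x_0 is neither 1 nor 16932, so continue squaring. x_1 = 8196^2 mod 16933 = 1205. Reached i = s−1 = 1 without hitting −1: 7068 is a Miller–Rabin witness and 16933 is composite.
Base 13375: x_0 = 13375^4233 mod 16933 = 3576. x_0 is neither 1 nor 16932, so continue squaring. x_1 = 3576^2 mod 16933 = 3361. Reached i = s−1 = 1 without hitting −1: 13375 is a Miller–Rabin witness and 16933 is composite.
The smallest witness among the given bases is 5117.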